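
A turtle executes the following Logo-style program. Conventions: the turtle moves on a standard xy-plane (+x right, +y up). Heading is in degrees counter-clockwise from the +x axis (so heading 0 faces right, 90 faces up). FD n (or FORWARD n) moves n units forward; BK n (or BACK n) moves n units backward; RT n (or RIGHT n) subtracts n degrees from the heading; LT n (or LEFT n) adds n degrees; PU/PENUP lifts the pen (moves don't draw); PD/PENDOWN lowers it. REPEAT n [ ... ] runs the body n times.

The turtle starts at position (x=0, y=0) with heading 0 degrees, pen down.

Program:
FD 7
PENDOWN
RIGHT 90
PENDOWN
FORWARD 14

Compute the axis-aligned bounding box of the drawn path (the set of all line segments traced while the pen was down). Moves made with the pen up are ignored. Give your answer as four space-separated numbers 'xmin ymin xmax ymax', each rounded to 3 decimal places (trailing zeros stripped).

Executing turtle program step by step:
Start: pos=(0,0), heading=0, pen down
FD 7: (0,0) -> (7,0) [heading=0, draw]
PD: pen down
RT 90: heading 0 -> 270
PD: pen down
FD 14: (7,0) -> (7,-14) [heading=270, draw]
Final: pos=(7,-14), heading=270, 2 segment(s) drawn

Segment endpoints: x in {0, 7, 7}, y in {-14, 0}
xmin=0, ymin=-14, xmax=7, ymax=0

Answer: 0 -14 7 0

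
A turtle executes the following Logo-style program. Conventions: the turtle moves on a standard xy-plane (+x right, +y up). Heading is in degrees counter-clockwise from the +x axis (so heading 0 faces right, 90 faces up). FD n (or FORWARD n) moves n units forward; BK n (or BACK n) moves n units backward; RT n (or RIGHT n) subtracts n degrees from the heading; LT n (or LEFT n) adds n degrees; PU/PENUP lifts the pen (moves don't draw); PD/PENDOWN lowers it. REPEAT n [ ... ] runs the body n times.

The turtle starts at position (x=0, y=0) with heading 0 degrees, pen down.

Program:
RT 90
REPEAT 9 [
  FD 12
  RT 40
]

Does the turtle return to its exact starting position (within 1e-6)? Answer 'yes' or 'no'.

Executing turtle program step by step:
Start: pos=(0,0), heading=0, pen down
RT 90: heading 0 -> 270
REPEAT 9 [
  -- iteration 1/9 --
  FD 12: (0,0) -> (0,-12) [heading=270, draw]
  RT 40: heading 270 -> 230
  -- iteration 2/9 --
  FD 12: (0,-12) -> (-7.713,-21.193) [heading=230, draw]
  RT 40: heading 230 -> 190
  -- iteration 3/9 --
  FD 12: (-7.713,-21.193) -> (-19.531,-23.276) [heading=190, draw]
  RT 40: heading 190 -> 150
  -- iteration 4/9 --
  FD 12: (-19.531,-23.276) -> (-29.923,-17.276) [heading=150, draw]
  RT 40: heading 150 -> 110
  -- iteration 5/9 --
  FD 12: (-29.923,-17.276) -> (-34.028,-6) [heading=110, draw]
  RT 40: heading 110 -> 70
  -- iteration 6/9 --
  FD 12: (-34.028,-6) -> (-29.923,5.276) [heading=70, draw]
  RT 40: heading 70 -> 30
  -- iteration 7/9 --
  FD 12: (-29.923,5.276) -> (-19.531,11.276) [heading=30, draw]
  RT 40: heading 30 -> 350
  -- iteration 8/9 --
  FD 12: (-19.531,11.276) -> (-7.713,9.193) [heading=350, draw]
  RT 40: heading 350 -> 310
  -- iteration 9/9 --
  FD 12: (-7.713,9.193) -> (0,0) [heading=310, draw]
  RT 40: heading 310 -> 270
]
Final: pos=(0,0), heading=270, 9 segment(s) drawn

Start position: (0, 0)
Final position: (0, 0)
Distance = 0; < 1e-6 -> CLOSED

Answer: yes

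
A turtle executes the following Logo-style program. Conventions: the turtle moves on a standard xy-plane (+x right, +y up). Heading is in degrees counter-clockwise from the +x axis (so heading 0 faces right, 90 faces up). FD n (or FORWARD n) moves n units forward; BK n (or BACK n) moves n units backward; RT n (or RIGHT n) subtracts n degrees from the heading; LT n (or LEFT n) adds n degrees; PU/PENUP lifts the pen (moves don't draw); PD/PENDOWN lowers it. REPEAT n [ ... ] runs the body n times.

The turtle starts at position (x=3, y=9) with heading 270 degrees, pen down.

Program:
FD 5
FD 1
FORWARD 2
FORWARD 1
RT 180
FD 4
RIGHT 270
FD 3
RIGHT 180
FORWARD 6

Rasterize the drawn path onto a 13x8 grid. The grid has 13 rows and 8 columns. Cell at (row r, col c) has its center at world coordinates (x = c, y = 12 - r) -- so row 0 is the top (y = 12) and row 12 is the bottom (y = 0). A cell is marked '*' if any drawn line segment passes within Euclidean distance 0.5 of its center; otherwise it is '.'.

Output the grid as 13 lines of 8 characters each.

Answer: ........
........
........
...*....
...*....
...*....
...*....
...*....
*******.
...*....
...*....
...*....
...*....

Derivation:
Segment 0: (3,9) -> (3,4)
Segment 1: (3,4) -> (3,3)
Segment 2: (3,3) -> (3,1)
Segment 3: (3,1) -> (3,0)
Segment 4: (3,0) -> (3,4)
Segment 5: (3,4) -> (-0,4)
Segment 6: (-0,4) -> (6,4)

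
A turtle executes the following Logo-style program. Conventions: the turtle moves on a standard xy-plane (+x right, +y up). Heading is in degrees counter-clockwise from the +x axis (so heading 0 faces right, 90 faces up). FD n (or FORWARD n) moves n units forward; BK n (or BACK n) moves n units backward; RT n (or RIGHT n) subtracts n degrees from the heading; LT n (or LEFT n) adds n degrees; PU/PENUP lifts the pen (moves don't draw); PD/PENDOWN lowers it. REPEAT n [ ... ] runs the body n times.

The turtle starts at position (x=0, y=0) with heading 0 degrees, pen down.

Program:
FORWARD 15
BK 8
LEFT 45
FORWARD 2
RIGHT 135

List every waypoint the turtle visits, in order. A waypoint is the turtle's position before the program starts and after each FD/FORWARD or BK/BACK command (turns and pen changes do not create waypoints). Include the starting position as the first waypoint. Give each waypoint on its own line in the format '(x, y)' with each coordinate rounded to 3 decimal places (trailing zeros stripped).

Executing turtle program step by step:
Start: pos=(0,0), heading=0, pen down
FD 15: (0,0) -> (15,0) [heading=0, draw]
BK 8: (15,0) -> (7,0) [heading=0, draw]
LT 45: heading 0 -> 45
FD 2: (7,0) -> (8.414,1.414) [heading=45, draw]
RT 135: heading 45 -> 270
Final: pos=(8.414,1.414), heading=270, 3 segment(s) drawn
Waypoints (4 total):
(0, 0)
(15, 0)
(7, 0)
(8.414, 1.414)

Answer: (0, 0)
(15, 0)
(7, 0)
(8.414, 1.414)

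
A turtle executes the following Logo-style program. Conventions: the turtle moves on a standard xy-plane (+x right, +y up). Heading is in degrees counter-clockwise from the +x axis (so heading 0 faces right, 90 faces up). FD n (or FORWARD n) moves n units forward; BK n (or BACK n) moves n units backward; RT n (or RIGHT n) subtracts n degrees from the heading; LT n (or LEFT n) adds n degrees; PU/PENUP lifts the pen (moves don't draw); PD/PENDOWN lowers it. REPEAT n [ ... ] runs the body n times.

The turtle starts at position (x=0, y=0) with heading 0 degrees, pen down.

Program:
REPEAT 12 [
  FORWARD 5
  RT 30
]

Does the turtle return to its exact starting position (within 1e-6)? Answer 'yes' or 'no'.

Executing turtle program step by step:
Start: pos=(0,0), heading=0, pen down
REPEAT 12 [
  -- iteration 1/12 --
  FD 5: (0,0) -> (5,0) [heading=0, draw]
  RT 30: heading 0 -> 330
  -- iteration 2/12 --
  FD 5: (5,0) -> (9.33,-2.5) [heading=330, draw]
  RT 30: heading 330 -> 300
  -- iteration 3/12 --
  FD 5: (9.33,-2.5) -> (11.83,-6.83) [heading=300, draw]
  RT 30: heading 300 -> 270
  -- iteration 4/12 --
  FD 5: (11.83,-6.83) -> (11.83,-11.83) [heading=270, draw]
  RT 30: heading 270 -> 240
  -- iteration 5/12 --
  FD 5: (11.83,-11.83) -> (9.33,-16.16) [heading=240, draw]
  RT 30: heading 240 -> 210
  -- iteration 6/12 --
  FD 5: (9.33,-16.16) -> (5,-18.66) [heading=210, draw]
  RT 30: heading 210 -> 180
  -- iteration 7/12 --
  FD 5: (5,-18.66) -> (0,-18.66) [heading=180, draw]
  RT 30: heading 180 -> 150
  -- iteration 8/12 --
  FD 5: (0,-18.66) -> (-4.33,-16.16) [heading=150, draw]
  RT 30: heading 150 -> 120
  -- iteration 9/12 --
  FD 5: (-4.33,-16.16) -> (-6.83,-11.83) [heading=120, draw]
  RT 30: heading 120 -> 90
  -- iteration 10/12 --
  FD 5: (-6.83,-11.83) -> (-6.83,-6.83) [heading=90, draw]
  RT 30: heading 90 -> 60
  -- iteration 11/12 --
  FD 5: (-6.83,-6.83) -> (-4.33,-2.5) [heading=60, draw]
  RT 30: heading 60 -> 30
  -- iteration 12/12 --
  FD 5: (-4.33,-2.5) -> (0,0) [heading=30, draw]
  RT 30: heading 30 -> 0
]
Final: pos=(0,0), heading=0, 12 segment(s) drawn

Start position: (0, 0)
Final position: (0, 0)
Distance = 0; < 1e-6 -> CLOSED

Answer: yes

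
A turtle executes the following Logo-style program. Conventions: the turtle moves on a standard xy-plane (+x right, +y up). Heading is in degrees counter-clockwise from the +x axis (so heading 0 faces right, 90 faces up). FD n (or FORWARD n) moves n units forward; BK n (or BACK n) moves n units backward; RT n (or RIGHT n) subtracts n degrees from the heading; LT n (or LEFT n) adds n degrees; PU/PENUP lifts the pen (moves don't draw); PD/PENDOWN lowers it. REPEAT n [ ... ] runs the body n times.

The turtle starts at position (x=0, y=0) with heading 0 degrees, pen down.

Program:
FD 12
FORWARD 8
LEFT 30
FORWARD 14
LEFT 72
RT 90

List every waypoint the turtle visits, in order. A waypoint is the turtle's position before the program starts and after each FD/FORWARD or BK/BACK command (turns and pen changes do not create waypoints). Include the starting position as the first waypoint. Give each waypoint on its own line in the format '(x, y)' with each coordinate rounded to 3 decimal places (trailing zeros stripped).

Executing turtle program step by step:
Start: pos=(0,0), heading=0, pen down
FD 12: (0,0) -> (12,0) [heading=0, draw]
FD 8: (12,0) -> (20,0) [heading=0, draw]
LT 30: heading 0 -> 30
FD 14: (20,0) -> (32.124,7) [heading=30, draw]
LT 72: heading 30 -> 102
RT 90: heading 102 -> 12
Final: pos=(32.124,7), heading=12, 3 segment(s) drawn
Waypoints (4 total):
(0, 0)
(12, 0)
(20, 0)
(32.124, 7)

Answer: (0, 0)
(12, 0)
(20, 0)
(32.124, 7)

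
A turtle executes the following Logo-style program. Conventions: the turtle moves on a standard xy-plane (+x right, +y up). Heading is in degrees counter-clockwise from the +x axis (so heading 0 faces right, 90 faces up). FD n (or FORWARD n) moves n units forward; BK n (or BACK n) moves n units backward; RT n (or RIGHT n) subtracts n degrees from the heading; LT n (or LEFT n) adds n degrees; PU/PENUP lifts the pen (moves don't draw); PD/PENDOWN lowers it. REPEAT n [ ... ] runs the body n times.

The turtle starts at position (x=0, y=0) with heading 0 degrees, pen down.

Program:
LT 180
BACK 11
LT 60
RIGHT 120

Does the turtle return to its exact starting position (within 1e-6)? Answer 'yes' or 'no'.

Executing turtle program step by step:
Start: pos=(0,0), heading=0, pen down
LT 180: heading 0 -> 180
BK 11: (0,0) -> (11,0) [heading=180, draw]
LT 60: heading 180 -> 240
RT 120: heading 240 -> 120
Final: pos=(11,0), heading=120, 1 segment(s) drawn

Start position: (0, 0)
Final position: (11, 0)
Distance = 11; >= 1e-6 -> NOT closed

Answer: no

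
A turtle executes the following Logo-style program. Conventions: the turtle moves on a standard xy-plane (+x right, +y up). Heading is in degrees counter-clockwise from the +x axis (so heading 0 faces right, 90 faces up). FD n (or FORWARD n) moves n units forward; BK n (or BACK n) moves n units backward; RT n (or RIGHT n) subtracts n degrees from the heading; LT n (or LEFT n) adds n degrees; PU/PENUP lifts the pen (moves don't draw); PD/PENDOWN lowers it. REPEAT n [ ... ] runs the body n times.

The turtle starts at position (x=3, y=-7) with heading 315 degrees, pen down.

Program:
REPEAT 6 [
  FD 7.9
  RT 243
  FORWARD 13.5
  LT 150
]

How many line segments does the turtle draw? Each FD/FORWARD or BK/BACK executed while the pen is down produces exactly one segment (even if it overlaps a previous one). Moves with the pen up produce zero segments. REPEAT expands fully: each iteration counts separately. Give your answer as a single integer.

Answer: 12

Derivation:
Executing turtle program step by step:
Start: pos=(3,-7), heading=315, pen down
REPEAT 6 [
  -- iteration 1/6 --
  FD 7.9: (3,-7) -> (8.586,-12.586) [heading=315, draw]
  RT 243: heading 315 -> 72
  FD 13.5: (8.586,-12.586) -> (12.758,0.253) [heading=72, draw]
  LT 150: heading 72 -> 222
  -- iteration 2/6 --
  FD 7.9: (12.758,0.253) -> (6.887,-5.033) [heading=222, draw]
  RT 243: heading 222 -> 339
  FD 13.5: (6.887,-5.033) -> (19.49,-9.871) [heading=339, draw]
  LT 150: heading 339 -> 129
  -- iteration 3/6 --
  FD 7.9: (19.49,-9.871) -> (14.519,-3.732) [heading=129, draw]
  RT 243: heading 129 -> 246
  FD 13.5: (14.519,-3.732) -> (9.028,-16.064) [heading=246, draw]
  LT 150: heading 246 -> 36
  -- iteration 4/6 --
  FD 7.9: (9.028,-16.064) -> (15.419,-11.421) [heading=36, draw]
  RT 243: heading 36 -> 153
  FD 13.5: (15.419,-11.421) -> (3.39,-5.292) [heading=153, draw]
  LT 150: heading 153 -> 303
  -- iteration 5/6 --
  FD 7.9: (3.39,-5.292) -> (7.693,-11.918) [heading=303, draw]
  RT 243: heading 303 -> 60
  FD 13.5: (7.693,-11.918) -> (14.443,-0.226) [heading=60, draw]
  LT 150: heading 60 -> 210
  -- iteration 6/6 --
  FD 7.9: (14.443,-0.226) -> (7.601,-4.176) [heading=210, draw]
  RT 243: heading 210 -> 327
  FD 13.5: (7.601,-4.176) -> (18.924,-11.529) [heading=327, draw]
  LT 150: heading 327 -> 117
]
Final: pos=(18.924,-11.529), heading=117, 12 segment(s) drawn
Segments drawn: 12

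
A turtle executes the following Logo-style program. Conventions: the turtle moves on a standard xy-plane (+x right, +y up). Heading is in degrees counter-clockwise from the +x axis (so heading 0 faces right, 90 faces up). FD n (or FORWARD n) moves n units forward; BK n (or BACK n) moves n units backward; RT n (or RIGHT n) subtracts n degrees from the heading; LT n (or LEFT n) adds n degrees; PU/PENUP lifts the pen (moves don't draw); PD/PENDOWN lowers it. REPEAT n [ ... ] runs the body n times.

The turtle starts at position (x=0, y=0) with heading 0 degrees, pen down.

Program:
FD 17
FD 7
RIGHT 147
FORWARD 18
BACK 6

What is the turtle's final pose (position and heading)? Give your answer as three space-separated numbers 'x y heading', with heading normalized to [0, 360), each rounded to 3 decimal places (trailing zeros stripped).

Executing turtle program step by step:
Start: pos=(0,0), heading=0, pen down
FD 17: (0,0) -> (17,0) [heading=0, draw]
FD 7: (17,0) -> (24,0) [heading=0, draw]
RT 147: heading 0 -> 213
FD 18: (24,0) -> (8.904,-9.804) [heading=213, draw]
BK 6: (8.904,-9.804) -> (13.936,-6.536) [heading=213, draw]
Final: pos=(13.936,-6.536), heading=213, 4 segment(s) drawn

Answer: 13.936 -6.536 213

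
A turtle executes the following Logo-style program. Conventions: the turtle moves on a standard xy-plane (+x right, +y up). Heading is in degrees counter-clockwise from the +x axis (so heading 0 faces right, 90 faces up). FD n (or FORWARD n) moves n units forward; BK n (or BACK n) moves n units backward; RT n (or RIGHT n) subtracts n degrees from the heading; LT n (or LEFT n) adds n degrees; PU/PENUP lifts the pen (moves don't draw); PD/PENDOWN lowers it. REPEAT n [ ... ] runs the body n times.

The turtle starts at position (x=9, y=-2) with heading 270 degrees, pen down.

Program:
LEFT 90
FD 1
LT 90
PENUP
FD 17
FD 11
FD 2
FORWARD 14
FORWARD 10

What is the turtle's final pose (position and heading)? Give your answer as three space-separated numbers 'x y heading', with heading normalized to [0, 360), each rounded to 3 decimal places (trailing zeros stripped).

Executing turtle program step by step:
Start: pos=(9,-2), heading=270, pen down
LT 90: heading 270 -> 0
FD 1: (9,-2) -> (10,-2) [heading=0, draw]
LT 90: heading 0 -> 90
PU: pen up
FD 17: (10,-2) -> (10,15) [heading=90, move]
FD 11: (10,15) -> (10,26) [heading=90, move]
FD 2: (10,26) -> (10,28) [heading=90, move]
FD 14: (10,28) -> (10,42) [heading=90, move]
FD 10: (10,42) -> (10,52) [heading=90, move]
Final: pos=(10,52), heading=90, 1 segment(s) drawn

Answer: 10 52 90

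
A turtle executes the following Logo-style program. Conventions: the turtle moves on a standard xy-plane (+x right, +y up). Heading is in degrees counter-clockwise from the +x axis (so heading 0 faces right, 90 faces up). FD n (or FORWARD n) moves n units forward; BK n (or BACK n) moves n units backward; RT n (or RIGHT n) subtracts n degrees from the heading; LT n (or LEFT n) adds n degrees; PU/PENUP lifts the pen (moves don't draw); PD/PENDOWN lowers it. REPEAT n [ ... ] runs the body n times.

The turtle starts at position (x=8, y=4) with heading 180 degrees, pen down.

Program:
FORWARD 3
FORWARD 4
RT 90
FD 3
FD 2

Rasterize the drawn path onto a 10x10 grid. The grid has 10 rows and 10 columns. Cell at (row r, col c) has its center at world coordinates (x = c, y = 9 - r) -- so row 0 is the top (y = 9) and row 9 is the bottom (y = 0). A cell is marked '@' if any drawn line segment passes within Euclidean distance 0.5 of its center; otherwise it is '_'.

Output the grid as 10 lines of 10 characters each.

Segment 0: (8,4) -> (5,4)
Segment 1: (5,4) -> (1,4)
Segment 2: (1,4) -> (1,7)
Segment 3: (1,7) -> (1,9)

Answer: _@________
_@________
_@________
_@________
_@________
_@@@@@@@@_
__________
__________
__________
__________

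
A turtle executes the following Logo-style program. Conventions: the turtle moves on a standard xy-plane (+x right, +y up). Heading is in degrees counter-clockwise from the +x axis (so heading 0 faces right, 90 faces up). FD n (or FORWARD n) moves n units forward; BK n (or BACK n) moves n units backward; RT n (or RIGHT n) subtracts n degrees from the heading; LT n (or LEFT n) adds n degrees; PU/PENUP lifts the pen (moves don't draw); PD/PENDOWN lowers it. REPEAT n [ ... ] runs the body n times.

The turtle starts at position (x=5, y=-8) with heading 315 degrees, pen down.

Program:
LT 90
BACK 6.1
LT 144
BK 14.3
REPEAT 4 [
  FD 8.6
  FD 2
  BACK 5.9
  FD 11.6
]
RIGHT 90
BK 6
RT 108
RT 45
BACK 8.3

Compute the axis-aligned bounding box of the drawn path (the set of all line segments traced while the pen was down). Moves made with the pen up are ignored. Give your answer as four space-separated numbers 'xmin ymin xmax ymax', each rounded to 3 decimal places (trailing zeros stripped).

Executing turtle program step by step:
Start: pos=(5,-8), heading=315, pen down
LT 90: heading 315 -> 45
BK 6.1: (5,-8) -> (0.687,-12.313) [heading=45, draw]
LT 144: heading 45 -> 189
BK 14.3: (0.687,-12.313) -> (14.811,-10.076) [heading=189, draw]
REPEAT 4 [
  -- iteration 1/4 --
  FD 8.6: (14.811,-10.076) -> (6.316,-11.422) [heading=189, draw]
  FD 2: (6.316,-11.422) -> (4.341,-11.735) [heading=189, draw]
  BK 5.9: (4.341,-11.735) -> (10.168,-10.812) [heading=189, draw]
  FD 11.6: (10.168,-10.812) -> (-1.289,-12.626) [heading=189, draw]
  -- iteration 2/4 --
  FD 8.6: (-1.289,-12.626) -> (-9.783,-13.972) [heading=189, draw]
  FD 2: (-9.783,-13.972) -> (-11.758,-14.284) [heading=189, draw]
  BK 5.9: (-11.758,-14.284) -> (-5.931,-13.361) [heading=189, draw]
  FD 11.6: (-5.931,-13.361) -> (-17.388,-15.176) [heading=189, draw]
  -- iteration 3/4 --
  FD 8.6: (-17.388,-15.176) -> (-25.882,-16.521) [heading=189, draw]
  FD 2: (-25.882,-16.521) -> (-27.858,-16.834) [heading=189, draw]
  BK 5.9: (-27.858,-16.834) -> (-22.03,-15.911) [heading=189, draw]
  FD 11.6: (-22.03,-15.911) -> (-33.487,-17.726) [heading=189, draw]
  -- iteration 4/4 --
  FD 8.6: (-33.487,-17.726) -> (-41.981,-19.071) [heading=189, draw]
  FD 2: (-41.981,-19.071) -> (-43.957,-19.384) [heading=189, draw]
  BK 5.9: (-43.957,-19.384) -> (-38.13,-18.461) [heading=189, draw]
  FD 11.6: (-38.13,-18.461) -> (-49.587,-20.276) [heading=189, draw]
]
RT 90: heading 189 -> 99
BK 6: (-49.587,-20.276) -> (-48.648,-26.202) [heading=99, draw]
RT 108: heading 99 -> 351
RT 45: heading 351 -> 306
BK 8.3: (-48.648,-26.202) -> (-53.527,-19.487) [heading=306, draw]
Final: pos=(-53.527,-19.487), heading=306, 20 segment(s) drawn

Segment endpoints: x in {-53.527, -49.587, -48.648, -43.957, -41.981, -38.13, -33.487, -27.858, -25.882, -22.03, -17.388, -11.758, -9.783, -5.931, -1.289, 0.687, 4.341, 5, 6.316, 10.168, 14.811}, y in {-26.202, -20.276, -19.487, -19.384, -19.071, -18.461, -17.726, -16.834, -16.521, -15.911, -15.176, -14.284, -13.972, -13.361, -12.626, -12.313, -11.735, -11.422, -10.812, -10.076, -8}
xmin=-53.527, ymin=-26.202, xmax=14.811, ymax=-8

Answer: -53.527 -26.202 14.811 -8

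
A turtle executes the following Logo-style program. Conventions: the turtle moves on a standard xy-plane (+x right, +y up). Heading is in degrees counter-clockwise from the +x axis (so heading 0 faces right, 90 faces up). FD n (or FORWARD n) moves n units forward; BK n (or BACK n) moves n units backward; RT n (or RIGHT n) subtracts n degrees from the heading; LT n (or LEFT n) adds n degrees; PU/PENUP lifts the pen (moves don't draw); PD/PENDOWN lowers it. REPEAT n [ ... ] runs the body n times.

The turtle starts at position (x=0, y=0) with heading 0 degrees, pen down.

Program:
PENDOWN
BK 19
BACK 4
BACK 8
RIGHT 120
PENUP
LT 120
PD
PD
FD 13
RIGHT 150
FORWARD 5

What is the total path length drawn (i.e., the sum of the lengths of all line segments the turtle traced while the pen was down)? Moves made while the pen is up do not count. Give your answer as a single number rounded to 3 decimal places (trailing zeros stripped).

Executing turtle program step by step:
Start: pos=(0,0), heading=0, pen down
PD: pen down
BK 19: (0,0) -> (-19,0) [heading=0, draw]
BK 4: (-19,0) -> (-23,0) [heading=0, draw]
BK 8: (-23,0) -> (-31,0) [heading=0, draw]
RT 120: heading 0 -> 240
PU: pen up
LT 120: heading 240 -> 0
PD: pen down
PD: pen down
FD 13: (-31,0) -> (-18,0) [heading=0, draw]
RT 150: heading 0 -> 210
FD 5: (-18,0) -> (-22.33,-2.5) [heading=210, draw]
Final: pos=(-22.33,-2.5), heading=210, 5 segment(s) drawn

Segment lengths:
  seg 1: (0,0) -> (-19,0), length = 19
  seg 2: (-19,0) -> (-23,0), length = 4
  seg 3: (-23,0) -> (-31,0), length = 8
  seg 4: (-31,0) -> (-18,0), length = 13
  seg 5: (-18,0) -> (-22.33,-2.5), length = 5
Total = 49

Answer: 49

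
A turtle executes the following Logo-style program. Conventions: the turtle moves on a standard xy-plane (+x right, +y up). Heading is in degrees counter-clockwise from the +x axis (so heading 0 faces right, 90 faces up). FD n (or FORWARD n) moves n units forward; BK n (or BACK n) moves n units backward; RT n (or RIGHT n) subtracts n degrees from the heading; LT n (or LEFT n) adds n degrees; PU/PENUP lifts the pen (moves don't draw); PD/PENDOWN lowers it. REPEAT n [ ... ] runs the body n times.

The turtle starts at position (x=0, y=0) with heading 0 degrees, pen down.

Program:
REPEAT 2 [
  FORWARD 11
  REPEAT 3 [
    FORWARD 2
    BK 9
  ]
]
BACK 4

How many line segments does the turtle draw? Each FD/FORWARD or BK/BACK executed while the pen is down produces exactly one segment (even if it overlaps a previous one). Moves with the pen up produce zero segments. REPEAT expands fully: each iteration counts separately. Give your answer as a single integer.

Executing turtle program step by step:
Start: pos=(0,0), heading=0, pen down
REPEAT 2 [
  -- iteration 1/2 --
  FD 11: (0,0) -> (11,0) [heading=0, draw]
  REPEAT 3 [
    -- iteration 1/3 --
    FD 2: (11,0) -> (13,0) [heading=0, draw]
    BK 9: (13,0) -> (4,0) [heading=0, draw]
    -- iteration 2/3 --
    FD 2: (4,0) -> (6,0) [heading=0, draw]
    BK 9: (6,0) -> (-3,0) [heading=0, draw]
    -- iteration 3/3 --
    FD 2: (-3,0) -> (-1,0) [heading=0, draw]
    BK 9: (-1,0) -> (-10,0) [heading=0, draw]
  ]
  -- iteration 2/2 --
  FD 11: (-10,0) -> (1,0) [heading=0, draw]
  REPEAT 3 [
    -- iteration 1/3 --
    FD 2: (1,0) -> (3,0) [heading=0, draw]
    BK 9: (3,0) -> (-6,0) [heading=0, draw]
    -- iteration 2/3 --
    FD 2: (-6,0) -> (-4,0) [heading=0, draw]
    BK 9: (-4,0) -> (-13,0) [heading=0, draw]
    -- iteration 3/3 --
    FD 2: (-13,0) -> (-11,0) [heading=0, draw]
    BK 9: (-11,0) -> (-20,0) [heading=0, draw]
  ]
]
BK 4: (-20,0) -> (-24,0) [heading=0, draw]
Final: pos=(-24,0), heading=0, 15 segment(s) drawn
Segments drawn: 15

Answer: 15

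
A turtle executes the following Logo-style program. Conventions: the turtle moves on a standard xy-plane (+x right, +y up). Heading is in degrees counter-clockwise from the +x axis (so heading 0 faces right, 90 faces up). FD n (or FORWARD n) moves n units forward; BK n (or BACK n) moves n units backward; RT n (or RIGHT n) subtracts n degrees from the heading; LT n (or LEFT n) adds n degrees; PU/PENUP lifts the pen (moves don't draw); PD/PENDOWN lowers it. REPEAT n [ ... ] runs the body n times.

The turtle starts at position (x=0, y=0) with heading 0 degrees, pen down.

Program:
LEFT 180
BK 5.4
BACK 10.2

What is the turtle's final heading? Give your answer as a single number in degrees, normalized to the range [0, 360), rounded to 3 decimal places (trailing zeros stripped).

Answer: 180

Derivation:
Executing turtle program step by step:
Start: pos=(0,0), heading=0, pen down
LT 180: heading 0 -> 180
BK 5.4: (0,0) -> (5.4,0) [heading=180, draw]
BK 10.2: (5.4,0) -> (15.6,0) [heading=180, draw]
Final: pos=(15.6,0), heading=180, 2 segment(s) drawn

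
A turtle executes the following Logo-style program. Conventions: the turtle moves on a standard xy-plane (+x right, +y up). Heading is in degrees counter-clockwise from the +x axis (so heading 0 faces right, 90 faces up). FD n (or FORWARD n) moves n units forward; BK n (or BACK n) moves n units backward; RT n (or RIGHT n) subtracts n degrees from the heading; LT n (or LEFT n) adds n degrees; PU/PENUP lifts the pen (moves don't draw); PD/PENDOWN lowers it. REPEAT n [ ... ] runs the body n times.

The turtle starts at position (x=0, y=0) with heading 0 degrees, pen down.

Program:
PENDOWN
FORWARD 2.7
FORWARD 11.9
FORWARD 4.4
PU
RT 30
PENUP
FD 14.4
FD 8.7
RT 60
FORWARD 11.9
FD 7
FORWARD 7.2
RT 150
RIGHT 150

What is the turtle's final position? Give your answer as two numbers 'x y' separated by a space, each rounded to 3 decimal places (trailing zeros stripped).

Executing turtle program step by step:
Start: pos=(0,0), heading=0, pen down
PD: pen down
FD 2.7: (0,0) -> (2.7,0) [heading=0, draw]
FD 11.9: (2.7,0) -> (14.6,0) [heading=0, draw]
FD 4.4: (14.6,0) -> (19,0) [heading=0, draw]
PU: pen up
RT 30: heading 0 -> 330
PU: pen up
FD 14.4: (19,0) -> (31.471,-7.2) [heading=330, move]
FD 8.7: (31.471,-7.2) -> (39.005,-11.55) [heading=330, move]
RT 60: heading 330 -> 270
FD 11.9: (39.005,-11.55) -> (39.005,-23.45) [heading=270, move]
FD 7: (39.005,-23.45) -> (39.005,-30.45) [heading=270, move]
FD 7.2: (39.005,-30.45) -> (39.005,-37.65) [heading=270, move]
RT 150: heading 270 -> 120
RT 150: heading 120 -> 330
Final: pos=(39.005,-37.65), heading=330, 3 segment(s) drawn

Answer: 39.005 -37.65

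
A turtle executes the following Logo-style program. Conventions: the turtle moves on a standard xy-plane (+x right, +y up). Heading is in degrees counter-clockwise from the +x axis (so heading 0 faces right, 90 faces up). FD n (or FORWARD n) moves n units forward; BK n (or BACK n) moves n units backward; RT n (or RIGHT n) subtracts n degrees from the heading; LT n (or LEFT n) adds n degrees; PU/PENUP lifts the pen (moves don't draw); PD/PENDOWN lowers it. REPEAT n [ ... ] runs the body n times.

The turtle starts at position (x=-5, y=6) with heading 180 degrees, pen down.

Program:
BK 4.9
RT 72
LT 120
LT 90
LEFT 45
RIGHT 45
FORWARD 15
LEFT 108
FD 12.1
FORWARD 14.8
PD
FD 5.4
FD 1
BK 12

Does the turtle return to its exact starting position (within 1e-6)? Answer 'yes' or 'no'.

Executing turtle program step by step:
Start: pos=(-5,6), heading=180, pen down
BK 4.9: (-5,6) -> (-0.1,6) [heading=180, draw]
RT 72: heading 180 -> 108
LT 120: heading 108 -> 228
LT 90: heading 228 -> 318
LT 45: heading 318 -> 3
RT 45: heading 3 -> 318
FD 15: (-0.1,6) -> (11.047,-4.037) [heading=318, draw]
LT 108: heading 318 -> 66
FD 12.1: (11.047,-4.037) -> (15.969,7.017) [heading=66, draw]
FD 14.8: (15.969,7.017) -> (21.988,20.537) [heading=66, draw]
PD: pen down
FD 5.4: (21.988,20.537) -> (24.185,25.471) [heading=66, draw]
FD 1: (24.185,25.471) -> (24.592,26.384) [heading=66, draw]
BK 12: (24.592,26.384) -> (19.711,15.422) [heading=66, draw]
Final: pos=(19.711,15.422), heading=66, 7 segment(s) drawn

Start position: (-5, 6)
Final position: (19.711, 15.422)
Distance = 26.446; >= 1e-6 -> NOT closed

Answer: no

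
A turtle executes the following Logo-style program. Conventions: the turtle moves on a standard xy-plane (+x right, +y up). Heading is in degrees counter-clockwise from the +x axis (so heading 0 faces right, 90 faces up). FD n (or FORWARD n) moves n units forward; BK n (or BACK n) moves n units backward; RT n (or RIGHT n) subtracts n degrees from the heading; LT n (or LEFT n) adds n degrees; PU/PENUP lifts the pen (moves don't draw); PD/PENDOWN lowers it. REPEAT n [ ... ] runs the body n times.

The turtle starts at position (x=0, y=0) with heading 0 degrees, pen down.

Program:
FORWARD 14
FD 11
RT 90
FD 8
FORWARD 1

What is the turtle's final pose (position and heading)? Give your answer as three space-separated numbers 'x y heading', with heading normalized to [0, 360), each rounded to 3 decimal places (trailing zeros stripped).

Executing turtle program step by step:
Start: pos=(0,0), heading=0, pen down
FD 14: (0,0) -> (14,0) [heading=0, draw]
FD 11: (14,0) -> (25,0) [heading=0, draw]
RT 90: heading 0 -> 270
FD 8: (25,0) -> (25,-8) [heading=270, draw]
FD 1: (25,-8) -> (25,-9) [heading=270, draw]
Final: pos=(25,-9), heading=270, 4 segment(s) drawn

Answer: 25 -9 270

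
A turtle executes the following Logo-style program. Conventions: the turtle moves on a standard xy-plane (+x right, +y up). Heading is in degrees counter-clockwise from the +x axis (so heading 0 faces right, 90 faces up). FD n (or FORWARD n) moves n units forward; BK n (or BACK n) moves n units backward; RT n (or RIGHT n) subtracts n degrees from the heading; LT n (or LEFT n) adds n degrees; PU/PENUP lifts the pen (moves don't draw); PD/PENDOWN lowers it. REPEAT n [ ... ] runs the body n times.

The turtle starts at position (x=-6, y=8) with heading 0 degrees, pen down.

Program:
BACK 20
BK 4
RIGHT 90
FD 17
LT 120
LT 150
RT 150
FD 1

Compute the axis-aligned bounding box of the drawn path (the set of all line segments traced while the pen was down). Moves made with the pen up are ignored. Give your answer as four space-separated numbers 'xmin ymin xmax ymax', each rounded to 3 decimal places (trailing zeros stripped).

Answer: -30 -9 -6 8

Derivation:
Executing turtle program step by step:
Start: pos=(-6,8), heading=0, pen down
BK 20: (-6,8) -> (-26,8) [heading=0, draw]
BK 4: (-26,8) -> (-30,8) [heading=0, draw]
RT 90: heading 0 -> 270
FD 17: (-30,8) -> (-30,-9) [heading=270, draw]
LT 120: heading 270 -> 30
LT 150: heading 30 -> 180
RT 150: heading 180 -> 30
FD 1: (-30,-9) -> (-29.134,-8.5) [heading=30, draw]
Final: pos=(-29.134,-8.5), heading=30, 4 segment(s) drawn

Segment endpoints: x in {-30, -29.134, -26, -6}, y in {-9, -8.5, 8}
xmin=-30, ymin=-9, xmax=-6, ymax=8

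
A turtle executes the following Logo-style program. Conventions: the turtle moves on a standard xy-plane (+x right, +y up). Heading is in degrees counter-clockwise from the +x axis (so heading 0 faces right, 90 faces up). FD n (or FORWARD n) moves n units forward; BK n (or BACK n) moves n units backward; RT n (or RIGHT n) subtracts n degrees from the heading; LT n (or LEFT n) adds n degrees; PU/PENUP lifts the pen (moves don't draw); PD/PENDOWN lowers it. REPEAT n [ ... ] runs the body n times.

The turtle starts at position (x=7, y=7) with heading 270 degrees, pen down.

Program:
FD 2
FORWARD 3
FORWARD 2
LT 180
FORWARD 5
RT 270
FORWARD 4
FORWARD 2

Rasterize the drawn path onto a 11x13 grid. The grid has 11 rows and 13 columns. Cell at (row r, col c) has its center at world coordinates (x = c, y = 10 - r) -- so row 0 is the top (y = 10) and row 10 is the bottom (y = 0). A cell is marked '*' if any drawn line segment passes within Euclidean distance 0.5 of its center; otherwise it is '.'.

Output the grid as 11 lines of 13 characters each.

Segment 0: (7,7) -> (7,5)
Segment 1: (7,5) -> (7,2)
Segment 2: (7,2) -> (7,0)
Segment 3: (7,0) -> (7,5)
Segment 4: (7,5) -> (3,5)
Segment 5: (3,5) -> (1,5)

Answer: .............
.............
.............
.......*.....
.......*.....
.*******.....
.......*.....
.......*.....
.......*.....
.......*.....
.......*.....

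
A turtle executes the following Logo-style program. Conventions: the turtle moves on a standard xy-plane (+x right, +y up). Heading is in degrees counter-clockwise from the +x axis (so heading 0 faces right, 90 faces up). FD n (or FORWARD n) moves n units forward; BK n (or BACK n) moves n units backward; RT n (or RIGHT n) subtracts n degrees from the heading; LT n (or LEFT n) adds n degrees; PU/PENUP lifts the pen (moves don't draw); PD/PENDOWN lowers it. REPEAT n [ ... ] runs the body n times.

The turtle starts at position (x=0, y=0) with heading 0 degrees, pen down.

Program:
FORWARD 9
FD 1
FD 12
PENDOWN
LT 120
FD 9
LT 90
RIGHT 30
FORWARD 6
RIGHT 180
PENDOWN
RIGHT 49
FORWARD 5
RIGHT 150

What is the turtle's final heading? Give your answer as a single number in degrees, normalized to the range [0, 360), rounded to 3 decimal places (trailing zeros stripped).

Answer: 161

Derivation:
Executing turtle program step by step:
Start: pos=(0,0), heading=0, pen down
FD 9: (0,0) -> (9,0) [heading=0, draw]
FD 1: (9,0) -> (10,0) [heading=0, draw]
FD 12: (10,0) -> (22,0) [heading=0, draw]
PD: pen down
LT 120: heading 0 -> 120
FD 9: (22,0) -> (17.5,7.794) [heading=120, draw]
LT 90: heading 120 -> 210
RT 30: heading 210 -> 180
FD 6: (17.5,7.794) -> (11.5,7.794) [heading=180, draw]
RT 180: heading 180 -> 0
PD: pen down
RT 49: heading 0 -> 311
FD 5: (11.5,7.794) -> (14.78,4.021) [heading=311, draw]
RT 150: heading 311 -> 161
Final: pos=(14.78,4.021), heading=161, 6 segment(s) drawn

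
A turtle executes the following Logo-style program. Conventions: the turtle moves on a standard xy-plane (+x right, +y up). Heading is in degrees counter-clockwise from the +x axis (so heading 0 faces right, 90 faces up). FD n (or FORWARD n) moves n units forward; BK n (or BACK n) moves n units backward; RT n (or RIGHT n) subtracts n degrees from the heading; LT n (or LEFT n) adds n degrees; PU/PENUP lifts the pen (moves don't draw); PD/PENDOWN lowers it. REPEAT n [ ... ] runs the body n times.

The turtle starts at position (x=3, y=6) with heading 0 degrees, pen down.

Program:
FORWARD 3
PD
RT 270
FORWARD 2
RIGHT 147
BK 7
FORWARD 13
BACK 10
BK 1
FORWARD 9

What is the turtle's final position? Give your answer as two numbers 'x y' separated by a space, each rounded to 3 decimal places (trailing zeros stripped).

Answer: 8.179 4.645

Derivation:
Executing turtle program step by step:
Start: pos=(3,6), heading=0, pen down
FD 3: (3,6) -> (6,6) [heading=0, draw]
PD: pen down
RT 270: heading 0 -> 90
FD 2: (6,6) -> (6,8) [heading=90, draw]
RT 147: heading 90 -> 303
BK 7: (6,8) -> (2.188,13.871) [heading=303, draw]
FD 13: (2.188,13.871) -> (9.268,2.968) [heading=303, draw]
BK 10: (9.268,2.968) -> (3.821,11.355) [heading=303, draw]
BK 1: (3.821,11.355) -> (3.277,12.193) [heading=303, draw]
FD 9: (3.277,12.193) -> (8.179,4.645) [heading=303, draw]
Final: pos=(8.179,4.645), heading=303, 7 segment(s) drawn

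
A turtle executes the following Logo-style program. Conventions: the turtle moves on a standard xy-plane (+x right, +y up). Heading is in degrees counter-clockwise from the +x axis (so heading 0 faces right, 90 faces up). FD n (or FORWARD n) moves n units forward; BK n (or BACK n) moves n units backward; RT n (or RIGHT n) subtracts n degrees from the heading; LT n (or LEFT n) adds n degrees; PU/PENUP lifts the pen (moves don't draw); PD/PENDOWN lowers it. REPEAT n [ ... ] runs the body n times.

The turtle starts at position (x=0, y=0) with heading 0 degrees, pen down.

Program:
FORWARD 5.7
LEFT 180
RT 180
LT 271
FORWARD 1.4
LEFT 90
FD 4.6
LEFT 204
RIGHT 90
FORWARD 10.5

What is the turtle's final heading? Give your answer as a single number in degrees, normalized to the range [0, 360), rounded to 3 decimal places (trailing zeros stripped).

Answer: 115

Derivation:
Executing turtle program step by step:
Start: pos=(0,0), heading=0, pen down
FD 5.7: (0,0) -> (5.7,0) [heading=0, draw]
LT 180: heading 0 -> 180
RT 180: heading 180 -> 0
LT 271: heading 0 -> 271
FD 1.4: (5.7,0) -> (5.724,-1.4) [heading=271, draw]
LT 90: heading 271 -> 1
FD 4.6: (5.724,-1.4) -> (10.324,-1.32) [heading=1, draw]
LT 204: heading 1 -> 205
RT 90: heading 205 -> 115
FD 10.5: (10.324,-1.32) -> (5.886,8.197) [heading=115, draw]
Final: pos=(5.886,8.197), heading=115, 4 segment(s) drawn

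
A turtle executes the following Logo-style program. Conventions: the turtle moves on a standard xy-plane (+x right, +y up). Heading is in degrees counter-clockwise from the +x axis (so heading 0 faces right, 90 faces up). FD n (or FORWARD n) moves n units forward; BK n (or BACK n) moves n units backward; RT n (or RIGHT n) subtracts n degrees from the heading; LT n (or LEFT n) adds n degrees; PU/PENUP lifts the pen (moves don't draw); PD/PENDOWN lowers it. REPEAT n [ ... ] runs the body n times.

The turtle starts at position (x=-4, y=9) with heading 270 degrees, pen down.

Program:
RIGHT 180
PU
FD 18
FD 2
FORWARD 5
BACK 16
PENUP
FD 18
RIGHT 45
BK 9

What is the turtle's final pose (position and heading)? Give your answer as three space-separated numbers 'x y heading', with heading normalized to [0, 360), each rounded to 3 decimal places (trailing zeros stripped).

Executing turtle program step by step:
Start: pos=(-4,9), heading=270, pen down
RT 180: heading 270 -> 90
PU: pen up
FD 18: (-4,9) -> (-4,27) [heading=90, move]
FD 2: (-4,27) -> (-4,29) [heading=90, move]
FD 5: (-4,29) -> (-4,34) [heading=90, move]
BK 16: (-4,34) -> (-4,18) [heading=90, move]
PU: pen up
FD 18: (-4,18) -> (-4,36) [heading=90, move]
RT 45: heading 90 -> 45
BK 9: (-4,36) -> (-10.364,29.636) [heading=45, move]
Final: pos=(-10.364,29.636), heading=45, 0 segment(s) drawn

Answer: -10.364 29.636 45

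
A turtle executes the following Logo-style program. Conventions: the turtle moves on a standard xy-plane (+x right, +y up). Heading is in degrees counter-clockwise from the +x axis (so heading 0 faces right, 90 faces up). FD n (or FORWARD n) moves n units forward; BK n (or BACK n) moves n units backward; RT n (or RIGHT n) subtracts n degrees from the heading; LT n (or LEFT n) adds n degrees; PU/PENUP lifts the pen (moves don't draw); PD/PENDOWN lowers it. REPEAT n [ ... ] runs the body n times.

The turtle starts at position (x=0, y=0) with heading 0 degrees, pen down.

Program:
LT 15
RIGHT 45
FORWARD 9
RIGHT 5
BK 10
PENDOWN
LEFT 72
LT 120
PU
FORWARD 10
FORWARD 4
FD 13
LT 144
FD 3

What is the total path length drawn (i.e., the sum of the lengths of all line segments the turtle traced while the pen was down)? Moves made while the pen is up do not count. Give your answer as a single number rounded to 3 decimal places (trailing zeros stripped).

Executing turtle program step by step:
Start: pos=(0,0), heading=0, pen down
LT 15: heading 0 -> 15
RT 45: heading 15 -> 330
FD 9: (0,0) -> (7.794,-4.5) [heading=330, draw]
RT 5: heading 330 -> 325
BK 10: (7.794,-4.5) -> (-0.397,1.236) [heading=325, draw]
PD: pen down
LT 72: heading 325 -> 37
LT 120: heading 37 -> 157
PU: pen up
FD 10: (-0.397,1.236) -> (-9.602,5.143) [heading=157, move]
FD 4: (-9.602,5.143) -> (-13.284,6.706) [heading=157, move]
FD 13: (-13.284,6.706) -> (-25.251,11.786) [heading=157, move]
LT 144: heading 157 -> 301
FD 3: (-25.251,11.786) -> (-23.706,9.214) [heading=301, move]
Final: pos=(-23.706,9.214), heading=301, 2 segment(s) drawn

Segment lengths:
  seg 1: (0,0) -> (7.794,-4.5), length = 9
  seg 2: (7.794,-4.5) -> (-0.397,1.236), length = 10
Total = 19

Answer: 19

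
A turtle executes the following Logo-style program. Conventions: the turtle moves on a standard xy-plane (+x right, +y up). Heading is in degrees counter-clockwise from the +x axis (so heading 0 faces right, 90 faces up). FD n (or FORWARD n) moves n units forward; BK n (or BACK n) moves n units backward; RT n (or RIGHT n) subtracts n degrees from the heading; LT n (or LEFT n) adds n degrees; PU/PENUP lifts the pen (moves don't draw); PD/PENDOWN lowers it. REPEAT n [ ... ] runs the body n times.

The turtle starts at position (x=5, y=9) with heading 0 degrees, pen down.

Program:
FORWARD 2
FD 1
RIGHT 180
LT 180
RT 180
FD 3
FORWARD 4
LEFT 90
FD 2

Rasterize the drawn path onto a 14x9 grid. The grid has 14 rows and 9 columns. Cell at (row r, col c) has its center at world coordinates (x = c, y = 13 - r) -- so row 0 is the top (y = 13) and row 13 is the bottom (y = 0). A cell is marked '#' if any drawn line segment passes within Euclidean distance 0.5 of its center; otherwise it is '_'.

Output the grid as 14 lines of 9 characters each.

Segment 0: (5,9) -> (7,9)
Segment 1: (7,9) -> (8,9)
Segment 2: (8,9) -> (5,9)
Segment 3: (5,9) -> (1,9)
Segment 4: (1,9) -> (1,7)

Answer: _________
_________
_________
_________
_########
_#_______
_#_______
_________
_________
_________
_________
_________
_________
_________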